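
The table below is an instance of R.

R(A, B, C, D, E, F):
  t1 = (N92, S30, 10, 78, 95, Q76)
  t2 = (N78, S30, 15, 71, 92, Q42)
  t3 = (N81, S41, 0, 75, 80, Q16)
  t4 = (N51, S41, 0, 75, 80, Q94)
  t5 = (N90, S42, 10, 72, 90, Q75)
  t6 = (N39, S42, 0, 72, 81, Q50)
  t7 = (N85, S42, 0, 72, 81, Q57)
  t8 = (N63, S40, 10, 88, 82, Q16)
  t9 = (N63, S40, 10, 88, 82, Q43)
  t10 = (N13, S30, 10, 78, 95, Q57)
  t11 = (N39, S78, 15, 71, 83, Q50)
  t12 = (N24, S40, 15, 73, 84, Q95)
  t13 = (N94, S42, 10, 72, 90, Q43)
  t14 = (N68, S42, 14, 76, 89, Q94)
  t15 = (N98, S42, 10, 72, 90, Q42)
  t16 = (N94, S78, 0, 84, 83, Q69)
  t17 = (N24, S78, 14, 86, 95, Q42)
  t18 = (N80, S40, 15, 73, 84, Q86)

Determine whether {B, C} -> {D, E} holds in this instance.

Yes

(B=S30, C=10): rows 1, 10 → {D,E} = (78, 95), (78, 95) ✓
(B=S30, C=15): row 2 → {D,E} = (71, 92) ✓
(B=S41, C=0): rows 3, 4 → {D,E} = (75, 80), (75, 80) ✓
(B=S42, C=10): rows 5, 13, 15 → {D,E} = (72, 90), (72, 90), (72, 90) ✓
(B=S42, C=0): rows 6, 7 → {D,E} = (72, 81), (72, 81) ✓
(B=S40, C=10): rows 8, 9 → {D,E} = (88, 82), (88, 82) ✓
(B=S78, C=15): row 11 → {D,E} = (71, 83) ✓
(B=S40, C=15): rows 12, 18 → {D,E} = (73, 84), (73, 84) ✓
(B=S42, C=14): row 14 → {D,E} = (76, 89) ✓
(B=S78, C=0): row 16 → {D,E} = (84, 83) ✓
(B=S78, C=14): row 17 → {D,E} = (86, 95) ✓
Every {B, C} value is associated with a single {D, E} value, so {B, C} -> {D, E} holds.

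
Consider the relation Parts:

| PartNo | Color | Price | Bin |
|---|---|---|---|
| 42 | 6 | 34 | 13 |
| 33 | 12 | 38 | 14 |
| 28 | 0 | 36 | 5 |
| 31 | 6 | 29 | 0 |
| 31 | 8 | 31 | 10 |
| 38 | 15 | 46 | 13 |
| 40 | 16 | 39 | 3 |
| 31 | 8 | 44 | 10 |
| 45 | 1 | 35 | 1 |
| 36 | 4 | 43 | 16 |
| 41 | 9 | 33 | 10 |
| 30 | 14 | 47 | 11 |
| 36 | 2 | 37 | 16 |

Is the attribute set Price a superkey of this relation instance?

Yes

All 13 rows have distinct Price values, so Price → (all attributes) holds and Price is a superkey.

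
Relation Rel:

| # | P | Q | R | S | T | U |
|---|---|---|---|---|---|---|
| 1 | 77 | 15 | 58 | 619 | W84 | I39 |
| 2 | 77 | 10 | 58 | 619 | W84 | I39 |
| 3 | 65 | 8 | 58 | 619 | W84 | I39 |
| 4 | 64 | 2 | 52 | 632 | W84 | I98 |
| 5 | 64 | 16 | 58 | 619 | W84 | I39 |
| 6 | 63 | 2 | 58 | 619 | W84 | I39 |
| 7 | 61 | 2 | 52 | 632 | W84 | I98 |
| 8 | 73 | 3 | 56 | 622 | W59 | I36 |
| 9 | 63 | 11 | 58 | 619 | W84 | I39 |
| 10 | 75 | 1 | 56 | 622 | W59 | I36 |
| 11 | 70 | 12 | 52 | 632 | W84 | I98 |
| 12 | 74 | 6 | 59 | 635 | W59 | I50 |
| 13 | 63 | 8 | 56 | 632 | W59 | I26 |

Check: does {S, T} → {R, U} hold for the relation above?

Yes

(S=619, T=W84): rows 1, 2, 3, 5, 6, 9 → {R,U} = (58, I39), (58, I39), (58, I39), (58, I39), (58, I39), (58, I39) ✓
(S=632, T=W84): rows 4, 7, 11 → {R,U} = (52, I98), (52, I98), (52, I98) ✓
(S=622, T=W59): rows 8, 10 → {R,U} = (56, I36), (56, I36) ✓
(S=635, T=W59): row 12 → {R,U} = (59, I50) ✓
(S=632, T=W59): row 13 → {R,U} = (56, I26) ✓
Every {S, T} value is associated with a single {R, U} value, so {S, T} → {R, U} holds.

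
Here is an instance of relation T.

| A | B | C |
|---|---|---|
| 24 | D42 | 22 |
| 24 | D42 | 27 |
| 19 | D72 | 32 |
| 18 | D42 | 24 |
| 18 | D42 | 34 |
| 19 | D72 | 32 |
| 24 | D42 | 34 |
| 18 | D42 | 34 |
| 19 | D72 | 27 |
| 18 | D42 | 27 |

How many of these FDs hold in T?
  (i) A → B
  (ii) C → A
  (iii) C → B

1

(i) A → B: every LHS value maps to a single RHS value — holds.
(ii) C → A: C=27: 3 rows → A takes values {24, 19, 18} — violation; C=34: 3 rows → A takes values {18, 24} — violation — fails.
(iii) C → B: C=27: 3 rows → B takes values {D42, D72} — violation — fails.
1 of the 3 dependencies holds.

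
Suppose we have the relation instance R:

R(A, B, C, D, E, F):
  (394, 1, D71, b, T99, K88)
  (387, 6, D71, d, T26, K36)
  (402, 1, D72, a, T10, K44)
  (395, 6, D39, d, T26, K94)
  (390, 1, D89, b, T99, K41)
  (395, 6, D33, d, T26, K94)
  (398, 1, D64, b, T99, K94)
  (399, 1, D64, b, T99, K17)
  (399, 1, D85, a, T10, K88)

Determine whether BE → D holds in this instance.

Yes

(B=1, E=T99): 4 rows → D = b, b, b, b ✓
(B=6, E=T26): 3 rows → D = d, d, d ✓
(B=1, E=T10): 2 rows → D = a, a ✓
Every BE value is associated with a single D value, so BE → D holds.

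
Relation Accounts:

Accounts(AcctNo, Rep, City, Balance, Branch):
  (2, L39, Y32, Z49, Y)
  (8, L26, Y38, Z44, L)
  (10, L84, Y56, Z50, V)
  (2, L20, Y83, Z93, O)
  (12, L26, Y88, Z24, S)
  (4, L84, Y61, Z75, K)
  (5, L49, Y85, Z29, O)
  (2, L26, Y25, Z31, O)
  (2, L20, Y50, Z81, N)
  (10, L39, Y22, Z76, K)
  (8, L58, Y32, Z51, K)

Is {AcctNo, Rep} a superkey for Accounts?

No

Two distinct rows share (AcctNo=2, Rep=L20), so {AcctNo, Rep} does not determine every attribute — not a superkey.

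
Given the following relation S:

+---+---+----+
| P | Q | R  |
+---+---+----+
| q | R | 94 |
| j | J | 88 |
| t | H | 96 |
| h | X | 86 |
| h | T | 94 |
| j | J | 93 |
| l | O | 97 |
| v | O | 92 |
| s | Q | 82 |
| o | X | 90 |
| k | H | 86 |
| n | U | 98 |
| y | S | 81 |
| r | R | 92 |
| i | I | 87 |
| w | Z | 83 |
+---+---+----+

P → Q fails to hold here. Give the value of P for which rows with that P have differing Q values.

P=q: 1 row → Q = R ✓
P=j: 2 rows → Q = J, J ✓
P=t: 1 row → Q = H ✓
P=h: 2 rows → Q takes values {X, T} — violation
P=l: 1 row → Q = O ✓
P=v: 1 row → Q = O ✓
P=s: 1 row → Q = Q ✓
P=o: 1 row → Q = X ✓
P=k: 1 row → Q = H ✓
P=n: 1 row → Q = U ✓
P=y: 1 row → Q = S ✓
P=r: 1 row → Q = R ✓
P=i: 1 row → Q = I ✓
P=w: 1 row → Q = Z ✓
The only P value with inconsistent Q is P=h.

h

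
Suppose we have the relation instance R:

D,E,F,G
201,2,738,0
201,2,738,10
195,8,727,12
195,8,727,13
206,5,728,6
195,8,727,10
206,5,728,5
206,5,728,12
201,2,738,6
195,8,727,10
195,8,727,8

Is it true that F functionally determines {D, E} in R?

F=738: 3 rows → {D,E} = (201, 2), (201, 2), (201, 2) ✓
F=727: 5 rows → {D,E} = (195, 8), (195, 8), (195, 8), (195, 8), (195, 8) ✓
F=728: 3 rows → {D,E} = (206, 5), (206, 5), (206, 5) ✓
Every F value is associated with a single {D, E} value, so F -> {D, E} holds.

Yes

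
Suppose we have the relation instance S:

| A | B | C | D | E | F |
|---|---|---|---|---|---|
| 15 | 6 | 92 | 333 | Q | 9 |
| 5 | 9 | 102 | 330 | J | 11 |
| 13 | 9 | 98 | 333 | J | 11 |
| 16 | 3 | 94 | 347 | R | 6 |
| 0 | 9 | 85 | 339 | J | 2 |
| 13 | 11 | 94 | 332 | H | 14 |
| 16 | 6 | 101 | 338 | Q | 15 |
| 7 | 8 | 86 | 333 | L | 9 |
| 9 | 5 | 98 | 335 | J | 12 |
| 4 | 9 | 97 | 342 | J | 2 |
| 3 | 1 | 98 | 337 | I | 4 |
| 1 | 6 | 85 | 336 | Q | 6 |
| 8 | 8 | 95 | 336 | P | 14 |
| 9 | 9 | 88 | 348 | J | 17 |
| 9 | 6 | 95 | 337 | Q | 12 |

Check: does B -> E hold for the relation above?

No

B=6: 4 rows → E = Q, Q, Q, Q ✓
B=9: 5 rows → E = J, J, J, J, J ✓
B=3: 1 row → E = R ✓
B=11: 1 row → E = H ✓
B=8: 2 rows → E takes values {L, P} — violation
B=5: 1 row → E = J ✓
B=1: 1 row → E = I ✓
Two rows agree on B but differ on E, so B -> E does not hold.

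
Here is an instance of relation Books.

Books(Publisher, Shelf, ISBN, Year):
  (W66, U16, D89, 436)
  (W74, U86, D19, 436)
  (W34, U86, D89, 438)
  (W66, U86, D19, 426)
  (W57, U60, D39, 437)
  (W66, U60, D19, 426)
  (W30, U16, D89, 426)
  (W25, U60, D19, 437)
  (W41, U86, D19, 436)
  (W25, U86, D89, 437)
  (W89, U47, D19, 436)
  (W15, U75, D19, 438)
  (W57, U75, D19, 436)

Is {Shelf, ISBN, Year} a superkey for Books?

Two distinct rows share (Shelf=U86, ISBN=D19, Year=436), so {Shelf, ISBN, Year} does not determine every attribute — not a superkey.

No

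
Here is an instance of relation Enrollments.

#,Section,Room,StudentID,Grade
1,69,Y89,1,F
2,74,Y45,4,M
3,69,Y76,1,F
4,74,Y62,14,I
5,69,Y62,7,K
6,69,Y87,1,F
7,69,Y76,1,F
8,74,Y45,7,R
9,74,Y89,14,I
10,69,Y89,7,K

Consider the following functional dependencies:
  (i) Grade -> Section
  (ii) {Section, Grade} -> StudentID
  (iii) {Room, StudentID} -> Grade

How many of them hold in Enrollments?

(i) Grade -> Section: every LHS value maps to a single RHS value — holds.
(ii) {Section, Grade} -> StudentID: every LHS value maps to a single RHS value — holds.
(iii) {Room, StudentID} -> Grade: every LHS value maps to a single RHS value — holds.
3 of the 3 dependencies hold.

3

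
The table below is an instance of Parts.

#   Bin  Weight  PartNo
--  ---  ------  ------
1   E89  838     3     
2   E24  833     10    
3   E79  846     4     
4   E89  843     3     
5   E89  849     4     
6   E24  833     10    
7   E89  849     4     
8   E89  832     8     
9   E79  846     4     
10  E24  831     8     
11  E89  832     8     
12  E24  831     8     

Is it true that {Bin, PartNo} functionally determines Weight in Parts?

No

(Bin=E89, PartNo=3): rows 1, 4 → Weight takes values {838, 843} — violation
(Bin=E24, PartNo=10): rows 2, 6 → Weight = 833, 833 ✓
(Bin=E79, PartNo=4): rows 3, 9 → Weight = 846, 846 ✓
(Bin=E89, PartNo=4): rows 5, 7 → Weight = 849, 849 ✓
(Bin=E89, PartNo=8): rows 8, 11 → Weight = 832, 832 ✓
(Bin=E24, PartNo=8): rows 10, 12 → Weight = 831, 831 ✓
Two rows agree on {Bin, PartNo} but differ on Weight, so {Bin, PartNo} → Weight does not hold.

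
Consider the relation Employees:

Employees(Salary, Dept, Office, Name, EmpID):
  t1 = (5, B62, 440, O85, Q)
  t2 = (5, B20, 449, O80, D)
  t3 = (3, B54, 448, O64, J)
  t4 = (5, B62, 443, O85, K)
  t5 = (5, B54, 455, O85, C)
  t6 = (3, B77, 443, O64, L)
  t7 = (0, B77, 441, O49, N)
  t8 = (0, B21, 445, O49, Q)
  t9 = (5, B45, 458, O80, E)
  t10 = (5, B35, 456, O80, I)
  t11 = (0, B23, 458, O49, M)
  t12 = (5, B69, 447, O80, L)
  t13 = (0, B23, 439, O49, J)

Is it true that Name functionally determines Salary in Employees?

Yes

Name=O85: rows 1, 4, 5 → Salary = 5, 5, 5 ✓
Name=O80: rows 2, 9, 10, 12 → Salary = 5, 5, 5, 5 ✓
Name=O64: rows 3, 6 → Salary = 3, 3 ✓
Name=O49: rows 7, 8, 11, 13 → Salary = 0, 0, 0, 0 ✓
Every Name value is associated with a single Salary value, so Name → Salary holds.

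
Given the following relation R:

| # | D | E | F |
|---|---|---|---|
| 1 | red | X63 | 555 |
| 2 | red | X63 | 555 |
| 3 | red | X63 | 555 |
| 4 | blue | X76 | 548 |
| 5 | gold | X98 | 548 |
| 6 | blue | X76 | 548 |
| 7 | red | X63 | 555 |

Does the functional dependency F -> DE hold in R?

No

F=555: rows 1, 2, 3, 7 → {D,E} = (red, X63), (red, X63), (red, X63), (red, X63) ✓
F=548: rows 4, 5, 6 → {D,E} takes values {(blue, X76), (gold, X98)} — violation
Two rows agree on F but differ on DE, so F -> DE does not hold.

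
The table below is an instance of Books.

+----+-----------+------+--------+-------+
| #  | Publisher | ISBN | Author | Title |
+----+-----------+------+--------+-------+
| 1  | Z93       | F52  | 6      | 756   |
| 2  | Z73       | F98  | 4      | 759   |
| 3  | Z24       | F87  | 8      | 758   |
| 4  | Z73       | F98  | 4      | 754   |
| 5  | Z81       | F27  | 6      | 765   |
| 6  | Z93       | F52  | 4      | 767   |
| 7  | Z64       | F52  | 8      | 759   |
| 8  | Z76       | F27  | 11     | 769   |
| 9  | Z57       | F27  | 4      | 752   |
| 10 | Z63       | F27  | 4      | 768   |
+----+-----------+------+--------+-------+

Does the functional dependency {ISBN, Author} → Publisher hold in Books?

No

(ISBN=F52, Author=6): row 1 → Publisher = Z93 ✓
(ISBN=F98, Author=4): rows 2, 4 → Publisher = Z73, Z73 ✓
(ISBN=F87, Author=8): row 3 → Publisher = Z24 ✓
(ISBN=F27, Author=6): row 5 → Publisher = Z81 ✓
(ISBN=F52, Author=4): row 6 → Publisher = Z93 ✓
(ISBN=F52, Author=8): row 7 → Publisher = Z64 ✓
(ISBN=F27, Author=11): row 8 → Publisher = Z76 ✓
(ISBN=F27, Author=4): rows 9, 10 → Publisher takes values {Z57, Z63} — violation
Two rows agree on {ISBN, Author} but differ on Publisher, so {ISBN, Author} → Publisher does not hold.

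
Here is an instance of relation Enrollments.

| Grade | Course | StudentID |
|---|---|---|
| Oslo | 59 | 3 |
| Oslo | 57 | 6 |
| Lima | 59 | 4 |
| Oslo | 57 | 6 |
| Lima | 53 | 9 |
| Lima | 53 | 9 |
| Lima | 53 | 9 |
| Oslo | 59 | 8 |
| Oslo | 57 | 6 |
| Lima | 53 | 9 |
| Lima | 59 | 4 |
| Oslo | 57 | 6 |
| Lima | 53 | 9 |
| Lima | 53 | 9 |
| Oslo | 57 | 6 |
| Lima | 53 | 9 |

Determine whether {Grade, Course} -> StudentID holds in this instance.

(Grade=Oslo, Course=59): 2 rows → StudentID takes values {3, 8} — violation
(Grade=Oslo, Course=57): 5 rows → StudentID = 6, 6, 6, 6, 6 ✓
(Grade=Lima, Course=59): 2 rows → StudentID = 4, 4 ✓
(Grade=Lima, Course=53): 7 rows → StudentID = 9, 9, 9, 9, 9, 9, 9 ✓
Two rows agree on {Grade, Course} but differ on StudentID, so {Grade, Course} -> StudentID does not hold.

No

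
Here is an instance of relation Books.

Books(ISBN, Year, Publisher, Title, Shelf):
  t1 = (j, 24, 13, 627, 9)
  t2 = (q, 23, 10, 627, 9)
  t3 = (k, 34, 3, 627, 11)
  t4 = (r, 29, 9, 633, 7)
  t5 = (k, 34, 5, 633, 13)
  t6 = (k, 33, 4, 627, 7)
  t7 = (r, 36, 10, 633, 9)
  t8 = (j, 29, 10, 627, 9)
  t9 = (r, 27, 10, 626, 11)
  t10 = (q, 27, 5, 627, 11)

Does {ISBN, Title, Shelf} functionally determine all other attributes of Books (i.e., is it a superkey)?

Rows 1 and 8 have the same {ISBN, Title, Shelf} value (ISBN=j, Title=627, Shelf=9) but are distinct tuples, so {ISBN, Title, Shelf} does not determine every attribute — not a superkey.

No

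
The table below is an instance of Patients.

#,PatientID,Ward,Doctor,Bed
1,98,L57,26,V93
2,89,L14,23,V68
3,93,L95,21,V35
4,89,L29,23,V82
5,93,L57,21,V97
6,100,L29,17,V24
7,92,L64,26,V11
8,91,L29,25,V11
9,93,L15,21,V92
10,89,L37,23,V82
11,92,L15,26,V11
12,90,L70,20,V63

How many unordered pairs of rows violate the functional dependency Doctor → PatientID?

2

Doctor=26: violating pairs (1,7), (1,11) — 2 pairs.
Doctor=23: all 3 rows agree on PatientID — 0 pairs.
Doctor=21: all 3 rows agree on PatientID — 0 pairs.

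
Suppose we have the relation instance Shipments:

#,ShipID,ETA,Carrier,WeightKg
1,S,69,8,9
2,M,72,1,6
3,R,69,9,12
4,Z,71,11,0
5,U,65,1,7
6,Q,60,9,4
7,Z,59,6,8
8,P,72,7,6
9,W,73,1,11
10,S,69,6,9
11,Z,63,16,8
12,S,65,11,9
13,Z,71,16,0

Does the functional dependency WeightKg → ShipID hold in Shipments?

No

WeightKg=9: rows 1, 10, 12 → ShipID = S, S, S ✓
WeightKg=6: rows 2, 8 → ShipID takes values {M, P} — violation
WeightKg=12: row 3 → ShipID = R ✓
WeightKg=0: rows 4, 13 → ShipID = Z, Z ✓
WeightKg=7: row 5 → ShipID = U ✓
WeightKg=4: row 6 → ShipID = Q ✓
WeightKg=8: rows 7, 11 → ShipID = Z, Z ✓
WeightKg=11: row 9 → ShipID = W ✓
Two rows agree on WeightKg but differ on ShipID, so WeightKg → ShipID does not hold.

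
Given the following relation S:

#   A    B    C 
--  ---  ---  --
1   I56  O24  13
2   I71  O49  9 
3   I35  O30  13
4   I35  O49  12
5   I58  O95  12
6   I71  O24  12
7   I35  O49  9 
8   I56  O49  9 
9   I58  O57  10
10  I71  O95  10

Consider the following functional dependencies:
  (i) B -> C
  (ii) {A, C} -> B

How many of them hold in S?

(i) B -> C: B=O24: rows 1, 6 → C takes values {13, 12} — violation; B=O49: rows 2, 4, 7, 8 → C takes values {9, 12} — violation; B=O95: rows 5, 10 → C takes values {12, 10} — violation — fails.
(ii) {A, C} -> B: every LHS value maps to a single RHS value — holds.
1 of the 2 dependencies holds.

1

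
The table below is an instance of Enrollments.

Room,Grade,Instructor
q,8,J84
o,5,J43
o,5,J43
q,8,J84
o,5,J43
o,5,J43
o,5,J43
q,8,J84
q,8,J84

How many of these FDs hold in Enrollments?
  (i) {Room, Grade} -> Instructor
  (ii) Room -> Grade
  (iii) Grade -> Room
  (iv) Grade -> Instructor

4

(i) {Room, Grade} -> Instructor: every LHS value maps to a single RHS value — holds.
(ii) Room -> Grade: every LHS value maps to a single RHS value — holds.
(iii) Grade -> Room: every LHS value maps to a single RHS value — holds.
(iv) Grade -> Instructor: every LHS value maps to a single RHS value — holds.
4 of the 4 dependencies hold.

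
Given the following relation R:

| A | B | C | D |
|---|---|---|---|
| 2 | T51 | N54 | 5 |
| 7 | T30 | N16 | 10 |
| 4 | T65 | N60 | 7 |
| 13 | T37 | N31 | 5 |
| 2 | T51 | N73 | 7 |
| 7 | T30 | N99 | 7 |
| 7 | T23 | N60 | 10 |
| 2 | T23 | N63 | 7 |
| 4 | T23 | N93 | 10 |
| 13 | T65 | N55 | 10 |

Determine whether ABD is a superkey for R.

Yes

All 10 rows have distinct ABD values, so ABD → (all attributes) holds and ABD is a superkey.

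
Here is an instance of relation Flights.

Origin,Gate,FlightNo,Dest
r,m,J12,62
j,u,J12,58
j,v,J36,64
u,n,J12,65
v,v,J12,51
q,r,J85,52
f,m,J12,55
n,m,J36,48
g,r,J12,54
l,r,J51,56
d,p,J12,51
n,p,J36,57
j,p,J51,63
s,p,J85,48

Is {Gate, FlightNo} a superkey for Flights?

No

Two distinct rows share (Gate=m, FlightNo=J12), so {Gate, FlightNo} does not determine every attribute — not a superkey.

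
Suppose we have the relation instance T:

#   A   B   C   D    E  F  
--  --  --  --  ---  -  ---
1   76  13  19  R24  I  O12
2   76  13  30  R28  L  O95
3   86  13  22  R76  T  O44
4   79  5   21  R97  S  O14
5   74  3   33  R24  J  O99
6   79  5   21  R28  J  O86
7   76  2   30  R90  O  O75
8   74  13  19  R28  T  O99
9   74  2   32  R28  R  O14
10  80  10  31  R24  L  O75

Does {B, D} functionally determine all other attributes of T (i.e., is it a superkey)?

Rows 2 and 8 have the same {B, D} value (B=13, D=R28) but are distinct tuples, so {B, D} does not determine every attribute — not a superkey.

No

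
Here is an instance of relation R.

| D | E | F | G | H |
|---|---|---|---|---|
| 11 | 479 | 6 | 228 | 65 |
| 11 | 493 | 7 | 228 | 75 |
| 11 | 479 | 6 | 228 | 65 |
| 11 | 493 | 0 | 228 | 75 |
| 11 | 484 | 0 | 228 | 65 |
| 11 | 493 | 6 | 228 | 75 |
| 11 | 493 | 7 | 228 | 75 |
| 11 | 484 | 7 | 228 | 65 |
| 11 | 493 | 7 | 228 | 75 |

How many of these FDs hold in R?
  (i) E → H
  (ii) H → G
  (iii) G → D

(i) E → H: every LHS value maps to a single RHS value — holds.
(ii) H → G: every LHS value maps to a single RHS value — holds.
(iii) G → D: every LHS value maps to a single RHS value — holds.
3 of the 3 dependencies hold.

3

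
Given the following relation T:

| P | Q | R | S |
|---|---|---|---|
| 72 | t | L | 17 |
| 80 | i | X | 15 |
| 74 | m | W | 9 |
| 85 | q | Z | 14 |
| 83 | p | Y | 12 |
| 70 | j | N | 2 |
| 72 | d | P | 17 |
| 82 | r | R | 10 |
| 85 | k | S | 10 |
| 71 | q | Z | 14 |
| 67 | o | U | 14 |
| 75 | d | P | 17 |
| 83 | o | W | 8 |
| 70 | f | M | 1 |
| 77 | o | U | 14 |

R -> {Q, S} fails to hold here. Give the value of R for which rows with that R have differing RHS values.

W

R=L: 1 row → {Q,S} = (t, 17) ✓
R=X: 1 row → {Q,S} = (i, 15) ✓
R=W: 2 rows → {Q,S} takes values {(m, 9), (o, 8)} — violation
R=Z: 2 rows → {Q,S} = (q, 14), (q, 14) ✓
R=Y: 1 row → {Q,S} = (p, 12) ✓
R=N: 1 row → {Q,S} = (j, 2) ✓
R=P: 2 rows → {Q,S} = (d, 17), (d, 17) ✓
R=R: 1 row → {Q,S} = (r, 10) ✓
R=S: 1 row → {Q,S} = (k, 10) ✓
R=U: 2 rows → {Q,S} = (o, 14), (o, 14) ✓
R=M: 1 row → {Q,S} = (f, 1) ✓
The only R value with inconsistent RHS is R=W.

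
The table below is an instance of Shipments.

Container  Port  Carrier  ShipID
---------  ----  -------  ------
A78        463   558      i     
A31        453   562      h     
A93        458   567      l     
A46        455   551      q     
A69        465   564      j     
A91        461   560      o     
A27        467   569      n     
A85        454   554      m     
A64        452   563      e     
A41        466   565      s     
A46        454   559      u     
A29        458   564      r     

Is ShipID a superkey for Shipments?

All 12 rows have distinct ShipID values, so ShipID → (all attributes) holds and ShipID is a superkey.

Yes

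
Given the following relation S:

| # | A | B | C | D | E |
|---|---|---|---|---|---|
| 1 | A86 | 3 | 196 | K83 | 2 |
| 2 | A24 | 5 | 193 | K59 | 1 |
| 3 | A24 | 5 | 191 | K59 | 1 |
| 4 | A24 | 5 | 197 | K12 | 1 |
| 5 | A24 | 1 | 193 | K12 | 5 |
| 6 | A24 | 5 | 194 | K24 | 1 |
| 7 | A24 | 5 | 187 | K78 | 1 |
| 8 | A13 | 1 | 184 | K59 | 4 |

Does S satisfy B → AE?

No

B=3: row 1 → {A,E} = (A86, 2) ✓
B=5: rows 2, 3, 4, 6, 7 → {A,E} = (A24, 1), (A24, 1), (A24, 1), (A24, 1), (A24, 1) ✓
B=1: rows 5, 8 → {A,E} takes values {(A24, 5), (A13, 4)} — violation
Two rows agree on B but differ on AE, so B → AE does not hold.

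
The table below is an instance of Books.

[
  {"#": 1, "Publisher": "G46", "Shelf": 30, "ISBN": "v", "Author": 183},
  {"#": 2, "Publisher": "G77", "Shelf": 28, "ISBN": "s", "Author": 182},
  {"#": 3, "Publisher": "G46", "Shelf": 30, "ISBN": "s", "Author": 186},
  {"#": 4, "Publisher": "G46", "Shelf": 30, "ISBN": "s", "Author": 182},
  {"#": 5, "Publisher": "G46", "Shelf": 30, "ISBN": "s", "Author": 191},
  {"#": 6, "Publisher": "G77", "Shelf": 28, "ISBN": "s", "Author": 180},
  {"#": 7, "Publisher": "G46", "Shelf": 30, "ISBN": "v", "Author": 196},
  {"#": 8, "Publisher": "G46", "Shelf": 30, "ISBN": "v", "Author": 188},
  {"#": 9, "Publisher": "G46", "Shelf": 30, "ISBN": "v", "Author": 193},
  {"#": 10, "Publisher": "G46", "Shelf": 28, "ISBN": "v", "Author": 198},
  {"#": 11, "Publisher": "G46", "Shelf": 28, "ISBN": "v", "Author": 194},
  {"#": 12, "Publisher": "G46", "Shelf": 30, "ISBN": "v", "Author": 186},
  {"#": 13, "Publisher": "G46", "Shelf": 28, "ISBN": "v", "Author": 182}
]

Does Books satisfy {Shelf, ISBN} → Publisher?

Yes

(Shelf=30, ISBN=v): rows 1, 7, 8, 9, 12 → Publisher = G46, G46, G46, G46, G46 ✓
(Shelf=28, ISBN=s): rows 2, 6 → Publisher = G77, G77 ✓
(Shelf=30, ISBN=s): rows 3, 4, 5 → Publisher = G46, G46, G46 ✓
(Shelf=28, ISBN=v): rows 10, 11, 13 → Publisher = G46, G46, G46 ✓
Every {Shelf, ISBN} value is associated with a single Publisher value, so {Shelf, ISBN} → Publisher holds.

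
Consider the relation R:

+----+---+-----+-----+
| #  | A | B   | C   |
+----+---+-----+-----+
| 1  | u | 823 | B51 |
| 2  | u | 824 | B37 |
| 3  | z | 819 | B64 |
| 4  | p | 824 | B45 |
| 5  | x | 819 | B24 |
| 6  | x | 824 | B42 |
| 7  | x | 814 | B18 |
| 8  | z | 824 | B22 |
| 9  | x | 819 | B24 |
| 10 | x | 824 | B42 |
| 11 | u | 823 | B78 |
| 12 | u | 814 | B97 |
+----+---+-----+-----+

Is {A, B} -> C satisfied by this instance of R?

No

(A=u, B=823): rows 1, 11 → C takes values {B51, B78} — violation
(A=u, B=824): row 2 → C = B37 ✓
(A=z, B=819): row 3 → C = B64 ✓
(A=p, B=824): row 4 → C = B45 ✓
(A=x, B=819): rows 5, 9 → C = B24, B24 ✓
(A=x, B=824): rows 6, 10 → C = B42, B42 ✓
(A=x, B=814): row 7 → C = B18 ✓
(A=z, B=824): row 8 → C = B22 ✓
(A=u, B=814): row 12 → C = B97 ✓
Two rows agree on {A, B} but differ on C, so {A, B} -> C does not hold.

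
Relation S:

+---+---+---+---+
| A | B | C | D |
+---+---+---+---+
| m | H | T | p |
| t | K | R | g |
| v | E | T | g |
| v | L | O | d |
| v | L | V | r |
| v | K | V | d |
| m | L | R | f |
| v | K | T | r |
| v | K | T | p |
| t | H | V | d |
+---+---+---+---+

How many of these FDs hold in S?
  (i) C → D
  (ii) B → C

0

(i) C → D: C=T: 4 rows → D takes values {p, g, r} — violation; C=R: 2 rows → D takes values {g, f} — violation; C=V: 3 rows → D takes values {r, d} — violation — fails.
(ii) B → C: B=H: 2 rows → C takes values {T, V} — violation; B=K: 4 rows → C takes values {R, V, T} — violation; B=L: 3 rows → C takes values {O, V, R} — violation — fails.
None of the 2 dependencies hold.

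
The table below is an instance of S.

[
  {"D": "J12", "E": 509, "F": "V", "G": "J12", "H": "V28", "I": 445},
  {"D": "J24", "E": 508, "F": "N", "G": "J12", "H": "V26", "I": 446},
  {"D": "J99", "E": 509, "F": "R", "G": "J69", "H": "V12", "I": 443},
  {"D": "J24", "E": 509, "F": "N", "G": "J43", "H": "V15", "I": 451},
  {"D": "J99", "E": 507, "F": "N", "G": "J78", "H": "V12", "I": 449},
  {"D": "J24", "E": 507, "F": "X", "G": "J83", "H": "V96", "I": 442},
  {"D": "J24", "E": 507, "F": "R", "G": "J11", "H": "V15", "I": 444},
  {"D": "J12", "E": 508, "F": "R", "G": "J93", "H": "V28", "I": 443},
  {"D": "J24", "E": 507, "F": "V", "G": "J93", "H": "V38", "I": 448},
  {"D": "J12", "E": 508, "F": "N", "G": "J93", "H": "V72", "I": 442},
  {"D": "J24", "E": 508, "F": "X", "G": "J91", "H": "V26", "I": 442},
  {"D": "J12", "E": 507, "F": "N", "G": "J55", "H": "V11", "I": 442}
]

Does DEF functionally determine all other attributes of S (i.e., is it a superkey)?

All 12 rows have distinct DEF values, so DEF → (all attributes) holds and DEF is a superkey.

Yes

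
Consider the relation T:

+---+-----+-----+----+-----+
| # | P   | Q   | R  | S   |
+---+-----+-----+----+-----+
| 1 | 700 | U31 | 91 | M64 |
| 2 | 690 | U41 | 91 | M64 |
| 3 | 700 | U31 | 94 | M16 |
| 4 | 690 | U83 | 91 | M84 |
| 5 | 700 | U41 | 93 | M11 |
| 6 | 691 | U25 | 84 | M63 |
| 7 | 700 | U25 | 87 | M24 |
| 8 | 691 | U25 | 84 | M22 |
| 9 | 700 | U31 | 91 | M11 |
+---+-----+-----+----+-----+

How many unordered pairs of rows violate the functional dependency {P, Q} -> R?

(P=700, Q=U31): violating pairs (1,3), (3,9) — 2 pairs.
(P=691, Q=U25): all 2 rows agree on R — 0 pairs.

2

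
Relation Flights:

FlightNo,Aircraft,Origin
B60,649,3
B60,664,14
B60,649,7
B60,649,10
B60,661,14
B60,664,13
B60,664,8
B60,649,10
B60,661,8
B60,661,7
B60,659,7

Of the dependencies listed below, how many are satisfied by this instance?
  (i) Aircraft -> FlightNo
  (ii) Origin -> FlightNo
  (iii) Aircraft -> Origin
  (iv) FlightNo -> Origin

(i) Aircraft -> FlightNo: every LHS value maps to a single RHS value — holds.
(ii) Origin -> FlightNo: every LHS value maps to a single RHS value — holds.
(iii) Aircraft -> Origin: Aircraft=649: 4 rows → Origin takes values {3, 7, 10} — violation; Aircraft=664: 3 rows → Origin takes values {14, 13, 8} — violation; Aircraft=661: 3 rows → Origin takes values {14, 8, 7} — violation — fails.
(iv) FlightNo -> Origin: FlightNo=B60: 11 rows → Origin takes values {3, 14, 7, 10, 13, 8} — violation — fails.
2 of the 4 dependencies hold.

2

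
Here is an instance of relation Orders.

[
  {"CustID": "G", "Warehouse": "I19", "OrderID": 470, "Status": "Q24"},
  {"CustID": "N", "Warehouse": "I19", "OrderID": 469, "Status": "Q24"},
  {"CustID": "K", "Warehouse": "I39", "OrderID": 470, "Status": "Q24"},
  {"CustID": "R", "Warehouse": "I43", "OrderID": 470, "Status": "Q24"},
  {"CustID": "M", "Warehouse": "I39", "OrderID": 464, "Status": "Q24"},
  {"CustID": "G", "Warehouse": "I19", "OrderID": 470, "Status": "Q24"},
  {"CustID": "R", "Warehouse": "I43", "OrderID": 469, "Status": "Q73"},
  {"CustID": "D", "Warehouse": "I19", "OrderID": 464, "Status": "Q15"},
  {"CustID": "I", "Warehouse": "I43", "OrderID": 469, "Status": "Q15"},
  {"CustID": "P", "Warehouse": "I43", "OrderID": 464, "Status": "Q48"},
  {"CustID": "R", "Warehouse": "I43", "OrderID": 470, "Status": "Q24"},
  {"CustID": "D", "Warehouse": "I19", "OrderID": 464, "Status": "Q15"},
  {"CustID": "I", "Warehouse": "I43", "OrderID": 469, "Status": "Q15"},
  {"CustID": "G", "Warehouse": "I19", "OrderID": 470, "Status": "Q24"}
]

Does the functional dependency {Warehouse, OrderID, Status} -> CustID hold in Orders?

(Warehouse=I19, OrderID=470, Status=Q24): 3 rows → CustID = G, G, G ✓
(Warehouse=I19, OrderID=469, Status=Q24): 1 row → CustID = N ✓
(Warehouse=I39, OrderID=470, Status=Q24): 1 row → CustID = K ✓
(Warehouse=I43, OrderID=470, Status=Q24): 2 rows → CustID = R, R ✓
(Warehouse=I39, OrderID=464, Status=Q24): 1 row → CustID = M ✓
(Warehouse=I43, OrderID=469, Status=Q73): 1 row → CustID = R ✓
(Warehouse=I19, OrderID=464, Status=Q15): 2 rows → CustID = D, D ✓
(Warehouse=I43, OrderID=469, Status=Q15): 2 rows → CustID = I, I ✓
(Warehouse=I43, OrderID=464, Status=Q48): 1 row → CustID = P ✓
Every {Warehouse, OrderID, Status} value is associated with a single CustID value, so {Warehouse, OrderID, Status} -> CustID holds.

Yes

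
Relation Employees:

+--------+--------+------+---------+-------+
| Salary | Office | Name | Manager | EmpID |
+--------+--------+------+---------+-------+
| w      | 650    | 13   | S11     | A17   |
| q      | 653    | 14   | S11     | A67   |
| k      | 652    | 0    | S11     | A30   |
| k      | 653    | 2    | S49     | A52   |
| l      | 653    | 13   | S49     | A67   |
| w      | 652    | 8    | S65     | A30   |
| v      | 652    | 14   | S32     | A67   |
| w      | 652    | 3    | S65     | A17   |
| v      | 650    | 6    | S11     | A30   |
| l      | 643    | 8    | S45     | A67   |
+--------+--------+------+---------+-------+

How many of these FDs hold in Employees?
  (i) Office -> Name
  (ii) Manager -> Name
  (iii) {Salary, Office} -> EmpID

0

(i) Office -> Name: Office=650: 2 rows → Name takes values {13, 6} — violation; Office=653: 3 rows → Name takes values {14, 2, 13} — violation; Office=652: 4 rows → Name takes values {0, 8, 14, 3} — violation — fails.
(ii) Manager -> Name: Manager=S11: 4 rows → Name takes values {13, 14, 0, 6} — violation; Manager=S49: 2 rows → Name takes values {2, 13} — violation; Manager=S65: 2 rows → Name takes values {8, 3} — violation — fails.
(iii) {Salary, Office} -> EmpID: (Salary=w, Office=652): 2 rows → EmpID takes values {A30, A17} — violation — fails.
None of the 3 dependencies hold.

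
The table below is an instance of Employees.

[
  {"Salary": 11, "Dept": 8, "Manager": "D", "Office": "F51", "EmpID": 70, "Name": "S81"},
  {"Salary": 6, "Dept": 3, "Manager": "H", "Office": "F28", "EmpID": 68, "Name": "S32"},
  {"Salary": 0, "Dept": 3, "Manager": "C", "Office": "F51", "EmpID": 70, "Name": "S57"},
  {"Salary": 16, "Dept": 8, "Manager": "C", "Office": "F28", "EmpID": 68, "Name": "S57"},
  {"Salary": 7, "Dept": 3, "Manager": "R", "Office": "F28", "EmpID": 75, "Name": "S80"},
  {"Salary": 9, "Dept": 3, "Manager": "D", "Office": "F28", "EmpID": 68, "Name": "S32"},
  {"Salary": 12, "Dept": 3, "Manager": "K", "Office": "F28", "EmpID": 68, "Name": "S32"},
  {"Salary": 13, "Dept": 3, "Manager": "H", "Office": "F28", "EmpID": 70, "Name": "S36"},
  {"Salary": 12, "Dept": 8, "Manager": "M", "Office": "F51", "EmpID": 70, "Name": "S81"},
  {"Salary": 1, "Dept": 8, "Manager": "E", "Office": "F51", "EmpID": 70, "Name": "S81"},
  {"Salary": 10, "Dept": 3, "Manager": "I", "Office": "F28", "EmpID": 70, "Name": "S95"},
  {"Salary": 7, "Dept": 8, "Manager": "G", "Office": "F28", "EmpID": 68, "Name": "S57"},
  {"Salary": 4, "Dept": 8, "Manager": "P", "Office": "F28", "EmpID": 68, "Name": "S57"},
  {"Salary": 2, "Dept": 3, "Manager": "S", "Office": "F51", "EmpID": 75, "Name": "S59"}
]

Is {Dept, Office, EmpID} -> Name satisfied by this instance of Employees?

(Dept=8, Office=F51, EmpID=70): 3 rows → Name = S81, S81, S81 ✓
(Dept=3, Office=F28, EmpID=68): 3 rows → Name = S32, S32, S32 ✓
(Dept=3, Office=F51, EmpID=70): 1 row → Name = S57 ✓
(Dept=8, Office=F28, EmpID=68): 3 rows → Name = S57, S57, S57 ✓
(Dept=3, Office=F28, EmpID=75): 1 row → Name = S80 ✓
(Dept=3, Office=F28, EmpID=70): 2 rows → Name takes values {S36, S95} — violation
(Dept=3, Office=F51, EmpID=75): 1 row → Name = S59 ✓
Two rows agree on {Dept, Office, EmpID} but differ on Name, so {Dept, Office, EmpID} -> Name does not hold.

No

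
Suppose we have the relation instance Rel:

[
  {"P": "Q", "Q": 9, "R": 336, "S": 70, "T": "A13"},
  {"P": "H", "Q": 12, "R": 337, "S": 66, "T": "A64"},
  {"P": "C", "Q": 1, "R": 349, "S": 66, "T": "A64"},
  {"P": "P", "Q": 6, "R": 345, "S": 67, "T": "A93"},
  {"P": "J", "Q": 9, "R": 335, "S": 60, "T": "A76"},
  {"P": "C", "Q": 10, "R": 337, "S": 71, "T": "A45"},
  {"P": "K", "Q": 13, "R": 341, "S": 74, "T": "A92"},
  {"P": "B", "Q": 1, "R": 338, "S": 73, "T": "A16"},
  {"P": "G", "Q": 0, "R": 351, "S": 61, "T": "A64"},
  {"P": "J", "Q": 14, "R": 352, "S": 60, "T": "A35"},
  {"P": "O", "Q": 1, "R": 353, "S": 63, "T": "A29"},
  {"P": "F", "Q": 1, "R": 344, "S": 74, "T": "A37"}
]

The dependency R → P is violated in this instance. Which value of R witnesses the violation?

R=336: 1 row → P = Q ✓
R=337: 2 rows → P takes values {H, C} — violation
R=349: 1 row → P = C ✓
R=345: 1 row → P = P ✓
R=335: 1 row → P = J ✓
R=341: 1 row → P = K ✓
R=338: 1 row → P = B ✓
R=351: 1 row → P = G ✓
R=352: 1 row → P = J ✓
R=353: 1 row → P = O ✓
R=344: 1 row → P = F ✓
The only R value with inconsistent P is R=337.

337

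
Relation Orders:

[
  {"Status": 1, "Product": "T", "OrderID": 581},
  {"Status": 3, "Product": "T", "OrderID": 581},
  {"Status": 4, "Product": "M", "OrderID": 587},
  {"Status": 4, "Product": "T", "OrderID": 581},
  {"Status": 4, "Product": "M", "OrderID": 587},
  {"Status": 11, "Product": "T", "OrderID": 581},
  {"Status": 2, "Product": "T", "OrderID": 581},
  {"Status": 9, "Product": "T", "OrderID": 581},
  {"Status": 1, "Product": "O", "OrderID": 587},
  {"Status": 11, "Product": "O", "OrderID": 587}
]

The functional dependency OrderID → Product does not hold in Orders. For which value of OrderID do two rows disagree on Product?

OrderID=581: 6 rows → Product = T, T, T, T, T, T ✓
OrderID=587: 4 rows → Product takes values {M, O} — violation
The only OrderID value with inconsistent Product is OrderID=587.

587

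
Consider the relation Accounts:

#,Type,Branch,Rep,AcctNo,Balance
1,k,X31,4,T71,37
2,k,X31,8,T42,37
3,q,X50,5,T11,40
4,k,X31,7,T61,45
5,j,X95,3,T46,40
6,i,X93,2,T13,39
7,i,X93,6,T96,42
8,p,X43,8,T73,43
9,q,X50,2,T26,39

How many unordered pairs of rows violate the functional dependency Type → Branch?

Type=k: all 3 rows agree on Branch — 0 pairs.
Type=q: all 2 rows agree on Branch — 0 pairs.
Type=i: all 2 rows agree on Branch — 0 pairs.

0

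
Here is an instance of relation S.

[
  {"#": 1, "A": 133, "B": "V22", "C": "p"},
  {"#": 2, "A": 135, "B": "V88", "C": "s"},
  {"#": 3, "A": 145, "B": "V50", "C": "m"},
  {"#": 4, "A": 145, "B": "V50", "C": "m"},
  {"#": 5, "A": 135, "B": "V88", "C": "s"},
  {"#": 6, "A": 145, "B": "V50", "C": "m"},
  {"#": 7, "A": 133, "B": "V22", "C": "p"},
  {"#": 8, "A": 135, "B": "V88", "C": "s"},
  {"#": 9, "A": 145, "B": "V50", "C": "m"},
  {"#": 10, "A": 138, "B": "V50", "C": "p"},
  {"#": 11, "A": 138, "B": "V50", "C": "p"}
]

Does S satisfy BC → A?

(B=V22, C=p): rows 1, 7 → A = 133, 133 ✓
(B=V88, C=s): rows 2, 5, 8 → A = 135, 135, 135 ✓
(B=V50, C=m): rows 3, 4, 6, 9 → A = 145, 145, 145, 145 ✓
(B=V50, C=p): rows 10, 11 → A = 138, 138 ✓
Every BC value is associated with a single A value, so BC → A holds.

Yes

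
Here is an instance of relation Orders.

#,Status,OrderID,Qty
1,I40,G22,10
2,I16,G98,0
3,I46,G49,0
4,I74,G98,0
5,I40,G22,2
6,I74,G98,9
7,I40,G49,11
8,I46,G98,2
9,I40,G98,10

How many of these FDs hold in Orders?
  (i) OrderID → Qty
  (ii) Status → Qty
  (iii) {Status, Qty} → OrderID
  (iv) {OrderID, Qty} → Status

0

(i) OrderID → Qty: OrderID=G22: rows 1, 5 → Qty takes values {10, 2} — violation; OrderID=G98: rows 2, 4, 6, 8, 9 → Qty takes values {0, 9, 2, 10} — violation; OrderID=G49: rows 3, 7 → Qty takes values {0, 11} — violation — fails.
(ii) Status → Qty: Status=I40: rows 1, 5, 7, 9 → Qty takes values {10, 2, 11} — violation; Status=I46: rows 3, 8 → Qty takes values {0, 2} — violation; Status=I74: rows 4, 6 → Qty takes values {0, 9} — violation — fails.
(iii) {Status, Qty} → OrderID: (Status=I40, Qty=10): rows 1, 9 → OrderID takes values {G22, G98} — violation — fails.
(iv) {OrderID, Qty} → Status: (OrderID=G98, Qty=0): rows 2, 4 → Status takes values {I16, I74} — violation — fails.
None of the 4 dependencies hold.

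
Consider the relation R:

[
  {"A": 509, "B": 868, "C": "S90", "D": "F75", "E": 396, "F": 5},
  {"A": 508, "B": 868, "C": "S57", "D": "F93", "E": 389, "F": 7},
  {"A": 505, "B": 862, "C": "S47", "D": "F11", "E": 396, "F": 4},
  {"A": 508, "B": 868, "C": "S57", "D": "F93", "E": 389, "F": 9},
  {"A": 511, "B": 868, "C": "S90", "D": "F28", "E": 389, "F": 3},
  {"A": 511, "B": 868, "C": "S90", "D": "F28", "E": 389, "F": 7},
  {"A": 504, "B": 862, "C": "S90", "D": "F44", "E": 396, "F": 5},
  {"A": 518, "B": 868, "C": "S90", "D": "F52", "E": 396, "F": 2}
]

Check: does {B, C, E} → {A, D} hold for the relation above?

No

(B=868, C=S90, E=396): 2 rows → {A,D} takes values {(509, F75), (518, F52)} — violation
(B=868, C=S57, E=389): 2 rows → {A,D} = (508, F93), (508, F93) ✓
(B=862, C=S47, E=396): 1 row → {A,D} = (505, F11) ✓
(B=868, C=S90, E=389): 2 rows → {A,D} = (511, F28), (511, F28) ✓
(B=862, C=S90, E=396): 1 row → {A,D} = (504, F44) ✓
Two rows agree on {B, C, E} but differ on {A, D}, so {B, C, E} → {A, D} does not hold.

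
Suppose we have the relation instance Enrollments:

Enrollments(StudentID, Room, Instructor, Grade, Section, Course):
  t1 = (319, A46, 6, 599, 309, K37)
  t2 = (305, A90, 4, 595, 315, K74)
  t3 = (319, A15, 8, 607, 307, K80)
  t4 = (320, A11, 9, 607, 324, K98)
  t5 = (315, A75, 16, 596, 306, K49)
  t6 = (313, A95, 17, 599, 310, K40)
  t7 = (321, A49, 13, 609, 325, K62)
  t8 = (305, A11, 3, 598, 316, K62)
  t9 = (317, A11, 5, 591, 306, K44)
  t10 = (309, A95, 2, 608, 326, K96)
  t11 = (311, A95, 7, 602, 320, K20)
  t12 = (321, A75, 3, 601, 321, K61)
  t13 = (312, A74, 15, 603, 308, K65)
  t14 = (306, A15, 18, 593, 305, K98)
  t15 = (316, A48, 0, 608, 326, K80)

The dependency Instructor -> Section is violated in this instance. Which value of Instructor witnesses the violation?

Instructor=6: row 1 → Section = 309 ✓
Instructor=4: row 2 → Section = 315 ✓
Instructor=8: row 3 → Section = 307 ✓
Instructor=9: row 4 → Section = 324 ✓
Instructor=16: row 5 → Section = 306 ✓
Instructor=17: row 6 → Section = 310 ✓
Instructor=13: row 7 → Section = 325 ✓
Instructor=3: rows 8, 12 → Section takes values {316, 321} — violation
Instructor=5: row 9 → Section = 306 ✓
Instructor=2: row 10 → Section = 326 ✓
Instructor=7: row 11 → Section = 320 ✓
Instructor=15: row 13 → Section = 308 ✓
Instructor=18: row 14 → Section = 305 ✓
Instructor=0: row 15 → Section = 326 ✓
The only Instructor value with inconsistent Section is Instructor=3.

3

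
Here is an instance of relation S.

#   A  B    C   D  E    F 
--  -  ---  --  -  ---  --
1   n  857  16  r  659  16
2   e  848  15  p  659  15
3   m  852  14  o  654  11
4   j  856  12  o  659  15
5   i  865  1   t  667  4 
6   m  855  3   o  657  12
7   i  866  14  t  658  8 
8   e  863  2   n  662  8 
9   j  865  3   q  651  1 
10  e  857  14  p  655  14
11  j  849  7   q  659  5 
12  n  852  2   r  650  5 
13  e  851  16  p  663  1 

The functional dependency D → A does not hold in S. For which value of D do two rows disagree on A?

D=r: rows 1, 12 → A = n, n ✓
D=p: rows 2, 10, 13 → A = e, e, e ✓
D=o: rows 3, 4, 6 → A takes values {m, j} — violation
D=t: rows 5, 7 → A = i, i ✓
D=n: row 8 → A = e ✓
D=q: rows 9, 11 → A = j, j ✓
The only D value with inconsistent A is D=o.

o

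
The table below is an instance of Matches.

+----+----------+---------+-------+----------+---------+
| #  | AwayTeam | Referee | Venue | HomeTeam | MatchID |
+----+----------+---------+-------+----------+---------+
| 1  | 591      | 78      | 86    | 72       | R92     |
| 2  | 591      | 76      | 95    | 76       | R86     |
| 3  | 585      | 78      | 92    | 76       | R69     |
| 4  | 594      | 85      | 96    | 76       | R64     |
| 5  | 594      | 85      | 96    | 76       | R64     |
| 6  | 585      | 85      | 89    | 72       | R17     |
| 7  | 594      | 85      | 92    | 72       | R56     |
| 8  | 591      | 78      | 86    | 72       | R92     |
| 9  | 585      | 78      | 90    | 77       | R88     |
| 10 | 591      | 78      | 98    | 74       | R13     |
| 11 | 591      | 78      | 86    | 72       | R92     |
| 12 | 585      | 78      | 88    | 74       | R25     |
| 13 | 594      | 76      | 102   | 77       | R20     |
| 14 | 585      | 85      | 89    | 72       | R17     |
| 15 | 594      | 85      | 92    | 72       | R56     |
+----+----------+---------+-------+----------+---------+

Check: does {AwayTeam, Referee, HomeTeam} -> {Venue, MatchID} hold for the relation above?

Yes

(AwayTeam=591, Referee=78, HomeTeam=72): rows 1, 8, 11 → {Venue,MatchID} = (86, R92), (86, R92), (86, R92) ✓
(AwayTeam=591, Referee=76, HomeTeam=76): row 2 → {Venue,MatchID} = (95, R86) ✓
(AwayTeam=585, Referee=78, HomeTeam=76): row 3 → {Venue,MatchID} = (92, R69) ✓
(AwayTeam=594, Referee=85, HomeTeam=76): rows 4, 5 → {Venue,MatchID} = (96, R64), (96, R64) ✓
(AwayTeam=585, Referee=85, HomeTeam=72): rows 6, 14 → {Venue,MatchID} = (89, R17), (89, R17) ✓
(AwayTeam=594, Referee=85, HomeTeam=72): rows 7, 15 → {Venue,MatchID} = (92, R56), (92, R56) ✓
(AwayTeam=585, Referee=78, HomeTeam=77): row 9 → {Venue,MatchID} = (90, R88) ✓
(AwayTeam=591, Referee=78, HomeTeam=74): row 10 → {Venue,MatchID} = (98, R13) ✓
(AwayTeam=585, Referee=78, HomeTeam=74): row 12 → {Venue,MatchID} = (88, R25) ✓
(AwayTeam=594, Referee=76, HomeTeam=77): row 13 → {Venue,MatchID} = (102, R20) ✓
Every {AwayTeam, Referee, HomeTeam} value is associated with a single {Venue, MatchID} value, so {AwayTeam, Referee, HomeTeam} -> {Venue, MatchID} holds.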